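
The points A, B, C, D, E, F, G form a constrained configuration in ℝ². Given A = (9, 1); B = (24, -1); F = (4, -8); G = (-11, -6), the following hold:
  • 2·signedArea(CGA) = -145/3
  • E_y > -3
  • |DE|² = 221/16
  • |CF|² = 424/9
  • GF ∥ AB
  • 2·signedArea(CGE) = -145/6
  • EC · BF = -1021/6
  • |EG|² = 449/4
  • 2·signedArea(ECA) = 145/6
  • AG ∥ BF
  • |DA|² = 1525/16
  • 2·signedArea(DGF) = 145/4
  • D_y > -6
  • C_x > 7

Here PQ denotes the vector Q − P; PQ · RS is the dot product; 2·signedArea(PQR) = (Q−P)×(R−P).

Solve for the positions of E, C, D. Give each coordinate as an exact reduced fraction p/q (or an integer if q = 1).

C = (22/3, -2)
D = (3/2, -21/4)
E = (-1, -5/2)

1. C_x = 22/3  [line -7·x + 20·y + 274/3 = 0 ∩ |CF|² = 424/9]
2. C_y = -2  [line -7·x + 20·y + 274/3 = 0 ∩ |CF|² = 424/9]
   → C = (22/3, -2)
3. D_x = 3/2  [line 2·x + 15·y + 303/4 = 0 ∩ |DA|² = 1525/16]
4. D_y = -21/4  [line 2·x + 15·y + 303/4 = 0 ∩ |DA|² = 1525/16]
   → D = (3/2, -21/4)
5. E_x = -1  [EC · BF = -1021/6 ∩ 2·signedArea(CGE) = -145/6]
6. E_y = -5/2  [EC · BF = -1021/6 ∩ 2·signedArea(CGE) = -145/6]
   → E = (-1, -5/2)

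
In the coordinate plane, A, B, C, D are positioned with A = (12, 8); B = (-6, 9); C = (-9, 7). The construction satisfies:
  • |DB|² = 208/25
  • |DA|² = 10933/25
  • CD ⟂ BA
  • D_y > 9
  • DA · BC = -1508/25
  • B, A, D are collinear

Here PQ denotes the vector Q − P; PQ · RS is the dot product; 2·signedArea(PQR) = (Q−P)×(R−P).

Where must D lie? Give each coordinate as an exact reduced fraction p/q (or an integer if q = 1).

1. D_x = -222/25  [B, A, D are collinear ∩ CD ⟂ BA]
2. D_y = 229/25  [B, A, D are collinear ∩ CD ⟂ BA]
   → D = (-222/25, 229/25)

D = (-222/25, 229/25)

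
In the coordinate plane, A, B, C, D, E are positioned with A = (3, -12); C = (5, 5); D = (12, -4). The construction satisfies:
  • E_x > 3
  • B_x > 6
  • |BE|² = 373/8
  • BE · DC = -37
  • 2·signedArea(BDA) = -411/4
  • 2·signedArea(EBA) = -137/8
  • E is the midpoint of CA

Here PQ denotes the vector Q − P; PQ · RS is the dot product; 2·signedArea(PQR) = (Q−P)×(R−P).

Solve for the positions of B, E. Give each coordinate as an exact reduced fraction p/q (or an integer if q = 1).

1. E_x = 4  [E is the midpoint of CA]
2. E_y = -7/2  [E is the midpoint of CA]
   → E = (4, -7/2)
3. B_x = 27/4  [2·signedArea(BDA) = -411/4 ∩ BE · DC = -37]
4. B_y = 11/4  [2·signedArea(BDA) = -411/4 ∩ BE · DC = -37]
   → B = (27/4, 11/4)

B = (27/4, 11/4)
E = (4, -7/2)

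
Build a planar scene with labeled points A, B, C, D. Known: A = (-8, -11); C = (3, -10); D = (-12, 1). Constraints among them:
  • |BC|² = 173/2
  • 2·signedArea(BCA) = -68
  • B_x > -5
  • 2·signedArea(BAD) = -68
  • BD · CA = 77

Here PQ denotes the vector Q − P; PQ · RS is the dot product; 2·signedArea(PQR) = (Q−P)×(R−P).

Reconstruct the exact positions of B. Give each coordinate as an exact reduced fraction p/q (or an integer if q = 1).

1. B_x = -9/2  [2·signedArea(BAD) = -68 ∩ 2·signedArea(BCA) = -68]
2. B_y = -9/2  [2·signedArea(BAD) = -68 ∩ 2·signedArea(BCA) = -68]
   → B = (-9/2, -9/2)

B = (-9/2, -9/2)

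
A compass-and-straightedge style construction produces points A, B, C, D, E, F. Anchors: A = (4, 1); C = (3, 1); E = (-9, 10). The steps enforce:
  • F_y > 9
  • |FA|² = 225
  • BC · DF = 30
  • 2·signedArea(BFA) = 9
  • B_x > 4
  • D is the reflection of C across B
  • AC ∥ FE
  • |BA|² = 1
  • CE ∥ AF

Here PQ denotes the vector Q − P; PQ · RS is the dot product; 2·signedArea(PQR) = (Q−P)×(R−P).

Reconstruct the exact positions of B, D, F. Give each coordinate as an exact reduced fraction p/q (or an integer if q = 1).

B = (5, 1)
D = (7, 1)
F = (-8, 10)

1. F_x = -8  [AC ∥ FE ∩ CE ∥ AF]
2. F_y = 10  [AC ∥ FE ∩ CE ∥ AF]
   → F = (-8, 10)
3. B_x = 5  [line 9·x + 12·y + -57 = 0 ∩ |BA|² = 1]
4. B_y = 1  [line 9·x + 12·y + -57 = 0 ∩ |BA|² = 1]
   → B = (5, 1)
5. D_x = 7  [D is the reflection of C across B]
6. D_y = 1  [D is the reflection of C across B]
   → D = (7, 1)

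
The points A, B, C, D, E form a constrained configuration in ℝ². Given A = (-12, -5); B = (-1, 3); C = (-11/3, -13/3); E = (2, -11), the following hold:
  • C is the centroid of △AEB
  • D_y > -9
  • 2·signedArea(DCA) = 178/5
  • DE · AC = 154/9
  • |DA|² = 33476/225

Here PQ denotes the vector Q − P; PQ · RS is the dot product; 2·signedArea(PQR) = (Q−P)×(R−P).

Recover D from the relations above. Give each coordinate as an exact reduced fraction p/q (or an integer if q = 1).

1. D_x = -4/15  [DE · AC = 154/9 ∩ 2·signedArea(DCA) = 178/5]
2. D_y = -25/3  [DE · AC = 154/9 ∩ 2·signedArea(DCA) = 178/5]
   → D = (-4/15, -25/3)

D = (-4/15, -25/3)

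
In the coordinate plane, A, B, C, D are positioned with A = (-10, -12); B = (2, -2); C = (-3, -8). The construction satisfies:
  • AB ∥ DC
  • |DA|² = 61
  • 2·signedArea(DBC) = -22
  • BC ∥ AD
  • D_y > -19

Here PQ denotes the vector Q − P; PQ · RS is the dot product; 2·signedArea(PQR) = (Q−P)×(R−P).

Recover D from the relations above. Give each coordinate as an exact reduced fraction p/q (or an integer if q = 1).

1. D_x = -15  [AB ∥ DC ∩ BC ∥ AD]
2. D_y = -18  [AB ∥ DC ∩ BC ∥ AD]
   → D = (-15, -18)

D = (-15, -18)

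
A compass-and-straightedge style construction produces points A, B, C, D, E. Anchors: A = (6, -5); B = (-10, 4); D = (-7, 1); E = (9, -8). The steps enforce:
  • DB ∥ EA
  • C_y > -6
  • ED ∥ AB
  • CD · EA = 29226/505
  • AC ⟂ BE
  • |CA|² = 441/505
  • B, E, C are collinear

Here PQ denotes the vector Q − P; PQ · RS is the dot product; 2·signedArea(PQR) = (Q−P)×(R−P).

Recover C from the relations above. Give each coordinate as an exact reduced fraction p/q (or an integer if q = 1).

C = (2778/505, -2924/505)

1. C_x = 2778/505  [B, E, C are collinear ∩ AC ⟂ BE]
2. C_y = -2924/505  [B, E, C are collinear ∩ AC ⟂ BE]
   → C = (2778/505, -2924/505)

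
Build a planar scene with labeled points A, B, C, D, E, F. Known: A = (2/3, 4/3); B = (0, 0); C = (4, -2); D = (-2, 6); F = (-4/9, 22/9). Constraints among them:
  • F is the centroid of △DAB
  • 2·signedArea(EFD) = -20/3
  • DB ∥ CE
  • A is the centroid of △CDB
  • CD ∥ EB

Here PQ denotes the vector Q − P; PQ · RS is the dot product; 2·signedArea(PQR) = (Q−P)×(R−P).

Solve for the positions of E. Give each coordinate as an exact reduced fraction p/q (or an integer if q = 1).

E = (6, -8)

1. E_x = 6  [CD ∥ EB ∩ DB ∥ CE]
2. E_y = -8  [CD ∥ EB ∩ DB ∥ CE]
   → E = (6, -8)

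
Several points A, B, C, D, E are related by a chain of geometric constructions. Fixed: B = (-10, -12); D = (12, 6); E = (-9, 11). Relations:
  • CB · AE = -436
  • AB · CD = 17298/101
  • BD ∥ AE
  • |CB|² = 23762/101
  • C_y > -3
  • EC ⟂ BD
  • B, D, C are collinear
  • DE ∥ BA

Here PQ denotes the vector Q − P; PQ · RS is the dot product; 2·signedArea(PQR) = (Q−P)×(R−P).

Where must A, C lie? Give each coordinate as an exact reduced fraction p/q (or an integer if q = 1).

1. A_x = -31  [BD ∥ AE ∩ DE ∥ BA]
2. A_y = -7  [BD ∥ AE ∩ DE ∥ BA]
   → A = (-31, -7)
3. C_x = 189/101  [B, D, C are collinear ∩ EC ⟂ BD]
4. C_y = -231/101  [B, D, C are collinear ∩ EC ⟂ BD]
   → C = (189/101, -231/101)

A = (-31, -7)
C = (189/101, -231/101)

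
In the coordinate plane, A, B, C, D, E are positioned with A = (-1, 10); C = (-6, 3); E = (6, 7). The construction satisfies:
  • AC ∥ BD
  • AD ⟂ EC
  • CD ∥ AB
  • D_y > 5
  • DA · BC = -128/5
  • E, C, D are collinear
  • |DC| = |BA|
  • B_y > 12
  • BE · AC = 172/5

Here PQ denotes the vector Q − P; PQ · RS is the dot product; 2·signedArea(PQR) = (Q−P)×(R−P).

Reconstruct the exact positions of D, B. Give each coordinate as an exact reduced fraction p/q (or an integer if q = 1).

B = (28/5, 61/5)
D = (3/5, 26/5)

1. D_x = 3/5  [E, C, D are collinear ∩ AD ⟂ EC]
2. D_y = 26/5  [E, C, D are collinear ∩ AD ⟂ EC]
   → D = (3/5, 26/5)
3. B_x = 28/5  [AC ∥ BD ∩ CD ∥ AB]
4. B_y = 61/5  [AC ∥ BD ∩ CD ∥ AB]
   → B = (28/5, 61/5)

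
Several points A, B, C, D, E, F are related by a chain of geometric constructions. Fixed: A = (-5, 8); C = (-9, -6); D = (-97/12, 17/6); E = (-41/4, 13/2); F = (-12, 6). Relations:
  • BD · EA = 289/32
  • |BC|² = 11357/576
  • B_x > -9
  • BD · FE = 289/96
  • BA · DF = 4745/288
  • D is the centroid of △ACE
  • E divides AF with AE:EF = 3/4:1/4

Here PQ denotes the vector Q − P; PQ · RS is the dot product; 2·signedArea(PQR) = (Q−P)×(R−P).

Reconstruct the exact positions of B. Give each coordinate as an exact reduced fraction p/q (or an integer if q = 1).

B = (-205/24, -19/12)

1. B_x = -205/24  [BD · EA = 289/32 ∩ BA · DF = 4745/288]
2. B_y = -19/12  [BD · EA = 289/32 ∩ BA · DF = 4745/288]
   → B = (-205/24, -19/12)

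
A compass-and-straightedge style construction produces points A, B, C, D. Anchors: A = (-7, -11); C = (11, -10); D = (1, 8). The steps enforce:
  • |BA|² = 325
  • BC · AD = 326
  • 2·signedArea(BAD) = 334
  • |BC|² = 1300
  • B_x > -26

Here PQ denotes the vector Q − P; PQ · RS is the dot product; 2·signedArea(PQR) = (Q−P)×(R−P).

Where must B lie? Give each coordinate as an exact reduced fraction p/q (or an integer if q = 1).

1. B_x = -25  [2·signedArea(BAD) = 334 ∩ BC · AD = 326]
2. B_y = -12  [2·signedArea(BAD) = 334 ∩ BC · AD = 326]
   → B = (-25, -12)

B = (-25, -12)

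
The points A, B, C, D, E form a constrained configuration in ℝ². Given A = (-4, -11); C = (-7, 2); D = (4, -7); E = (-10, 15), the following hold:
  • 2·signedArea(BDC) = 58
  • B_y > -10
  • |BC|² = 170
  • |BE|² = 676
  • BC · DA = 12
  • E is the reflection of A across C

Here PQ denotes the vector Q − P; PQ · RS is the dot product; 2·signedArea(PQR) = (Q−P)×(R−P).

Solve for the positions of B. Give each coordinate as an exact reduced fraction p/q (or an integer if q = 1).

B = (0, -9)

1. B_x = 0  [2·signedArea(BDC) = 58 ∩ BC · DA = 12]
2. B_y = -9  [2·signedArea(BDC) = 58 ∩ BC · DA = 12]
   → B = (0, -9)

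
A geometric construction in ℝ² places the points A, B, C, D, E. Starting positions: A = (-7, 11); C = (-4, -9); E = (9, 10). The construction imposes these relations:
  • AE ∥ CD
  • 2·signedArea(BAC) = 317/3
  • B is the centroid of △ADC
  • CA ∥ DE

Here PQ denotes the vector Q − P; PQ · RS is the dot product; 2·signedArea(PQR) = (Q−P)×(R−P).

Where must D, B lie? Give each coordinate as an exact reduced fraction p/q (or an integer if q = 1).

1. D_x = 12  [CA ∥ DE ∩ AE ∥ CD]
2. D_y = -10  [CA ∥ DE ∩ AE ∥ CD]
   → D = (12, -10)
3. B_x = 1/3  [B is the centroid of △ADC]
4. B_y = -8/3  [B is the centroid of △ADC]
   → B = (1/3, -8/3)

B = (1/3, -8/3)
D = (12, -10)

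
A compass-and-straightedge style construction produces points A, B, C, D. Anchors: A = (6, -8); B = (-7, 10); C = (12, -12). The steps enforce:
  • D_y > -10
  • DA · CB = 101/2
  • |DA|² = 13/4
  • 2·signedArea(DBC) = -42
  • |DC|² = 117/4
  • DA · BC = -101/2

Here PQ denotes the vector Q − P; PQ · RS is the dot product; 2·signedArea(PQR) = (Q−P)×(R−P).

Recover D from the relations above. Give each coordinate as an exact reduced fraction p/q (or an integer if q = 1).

D = (15/2, -9)

1. D_x = 15/2  [DA · CB = 101/2 ∩ 2·signedArea(DBC) = -42]
2. D_y = -9  [DA · CB = 101/2 ∩ 2·signedArea(DBC) = -42]
   → D = (15/2, -9)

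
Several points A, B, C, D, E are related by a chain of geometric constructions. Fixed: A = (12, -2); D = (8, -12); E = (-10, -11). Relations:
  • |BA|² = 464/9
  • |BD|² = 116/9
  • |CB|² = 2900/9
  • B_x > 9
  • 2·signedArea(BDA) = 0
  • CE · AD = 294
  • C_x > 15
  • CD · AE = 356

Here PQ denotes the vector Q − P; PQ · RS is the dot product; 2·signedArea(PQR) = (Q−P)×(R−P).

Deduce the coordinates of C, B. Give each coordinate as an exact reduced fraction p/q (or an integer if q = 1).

B = (28/3, -26/3)
C = (16, 8)

1. C_x = 16  [CD · AE = 356 ∩ CE · AD = 294]
2. C_y = 8  [CD · AE = 356 ∩ CE · AD = 294]
   → C = (16, 8)
3. B_x = 28/3  [line -10·x + 4·y + 128 = 0 ∩ |BD|² = 116/9]
4. B_y = -26/3  [line -10·x + 4·y + 128 = 0 ∩ |BD|² = 116/9]
   → B = (28/3, -26/3)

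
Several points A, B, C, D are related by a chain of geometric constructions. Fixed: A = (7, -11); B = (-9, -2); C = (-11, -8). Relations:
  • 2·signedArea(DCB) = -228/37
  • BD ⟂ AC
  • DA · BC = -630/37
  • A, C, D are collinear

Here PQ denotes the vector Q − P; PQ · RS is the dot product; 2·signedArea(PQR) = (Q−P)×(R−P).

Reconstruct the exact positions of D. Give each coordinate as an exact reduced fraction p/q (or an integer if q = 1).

1. D_x = -371/37  [A, C, D are collinear ∩ BD ⟂ AC]
2. D_y = -302/37  [A, C, D are collinear ∩ BD ⟂ AC]
   → D = (-371/37, -302/37)

D = (-371/37, -302/37)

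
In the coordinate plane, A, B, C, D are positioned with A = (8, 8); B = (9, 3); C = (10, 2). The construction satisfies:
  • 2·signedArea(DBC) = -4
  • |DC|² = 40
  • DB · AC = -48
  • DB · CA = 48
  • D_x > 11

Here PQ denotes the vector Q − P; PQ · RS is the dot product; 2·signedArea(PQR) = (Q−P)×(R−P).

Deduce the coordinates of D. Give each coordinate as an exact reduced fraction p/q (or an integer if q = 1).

D = (12, -4)

1. D_x = 12  [DB · CA = 48 ∩ 2·signedArea(DBC) = -4]
2. D_y = -4  [DB · CA = 48 ∩ 2·signedArea(DBC) = -4]
   → D = (12, -4)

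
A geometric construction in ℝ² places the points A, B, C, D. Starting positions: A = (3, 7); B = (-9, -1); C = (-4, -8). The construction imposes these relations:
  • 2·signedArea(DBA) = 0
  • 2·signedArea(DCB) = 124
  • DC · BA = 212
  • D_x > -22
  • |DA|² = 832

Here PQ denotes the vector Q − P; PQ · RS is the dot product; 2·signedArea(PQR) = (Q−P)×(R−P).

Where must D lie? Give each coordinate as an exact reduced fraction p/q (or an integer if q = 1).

1. D_x = -21  [2·signedArea(DBA) = 0 ∩ 2·signedArea(DCB) = 124]
2. D_y = -9  [2·signedArea(DBA) = 0 ∩ 2·signedArea(DCB) = 124]
   → D = (-21, -9)

D = (-21, -9)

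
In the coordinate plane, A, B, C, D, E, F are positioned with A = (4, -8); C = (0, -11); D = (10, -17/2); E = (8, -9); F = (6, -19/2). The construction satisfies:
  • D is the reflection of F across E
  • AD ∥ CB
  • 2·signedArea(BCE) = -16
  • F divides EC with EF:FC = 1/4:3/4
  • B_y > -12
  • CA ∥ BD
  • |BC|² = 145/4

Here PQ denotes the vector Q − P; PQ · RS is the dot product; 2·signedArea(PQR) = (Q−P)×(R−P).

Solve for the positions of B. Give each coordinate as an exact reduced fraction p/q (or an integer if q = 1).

1. B_x = 6  [CA ∥ BD ∩ AD ∥ CB]
2. B_y = -23/2  [CA ∥ BD ∩ AD ∥ CB]
   → B = (6, -23/2)

B = (6, -23/2)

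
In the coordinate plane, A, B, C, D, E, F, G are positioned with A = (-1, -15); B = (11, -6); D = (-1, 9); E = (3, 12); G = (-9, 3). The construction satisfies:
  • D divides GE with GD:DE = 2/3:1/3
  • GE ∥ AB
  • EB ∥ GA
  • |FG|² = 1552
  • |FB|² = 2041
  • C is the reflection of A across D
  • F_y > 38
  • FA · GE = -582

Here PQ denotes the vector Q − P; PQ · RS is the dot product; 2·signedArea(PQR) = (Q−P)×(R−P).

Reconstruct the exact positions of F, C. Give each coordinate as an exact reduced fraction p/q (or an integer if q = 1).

1. F_x = 7  [line -12·x + -9·y + 435 = 0 ∩ |FB|² = 2041]
2. F_y = 39  [line -12·x + -9·y + 435 = 0 ∩ |FB|² = 2041]
   → F = (7, 39)
3. C_x = -1  [C is the reflection of A across D]
4. C_y = 33  [C is the reflection of A across D]
   → C = (-1, 33)

C = (-1, 33)
F = (7, 39)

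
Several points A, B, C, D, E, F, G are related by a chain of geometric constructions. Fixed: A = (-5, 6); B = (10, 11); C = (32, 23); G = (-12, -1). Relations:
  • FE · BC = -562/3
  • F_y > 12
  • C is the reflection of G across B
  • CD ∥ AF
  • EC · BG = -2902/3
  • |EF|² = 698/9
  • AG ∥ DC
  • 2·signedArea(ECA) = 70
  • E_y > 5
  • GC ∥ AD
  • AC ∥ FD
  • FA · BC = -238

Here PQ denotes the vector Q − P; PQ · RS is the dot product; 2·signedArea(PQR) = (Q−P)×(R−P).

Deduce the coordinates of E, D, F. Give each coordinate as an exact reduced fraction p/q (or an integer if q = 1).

D = (39, 30)
E = (-7/3, 16/3)
F = (2, 13)

1. E_x = -7/3  [2·signedArea(ECA) = 70 ∩ EC · BG = -2902/3]
2. E_y = 16/3  [2·signedArea(ECA) = 70 ∩ EC · BG = -2902/3]
   → E = (-7/3, 16/3)
3. D_x = 39  [AG ∥ DC ∩ GC ∥ AD]
4. D_y = 30  [AG ∥ DC ∩ GC ∥ AD]
   → D = (39, 30)
5. F_x = 2  [AC ∥ FD ∩ CD ∥ AF]
6. F_y = 13  [AC ∥ FD ∩ CD ∥ AF]
   → F = (2, 13)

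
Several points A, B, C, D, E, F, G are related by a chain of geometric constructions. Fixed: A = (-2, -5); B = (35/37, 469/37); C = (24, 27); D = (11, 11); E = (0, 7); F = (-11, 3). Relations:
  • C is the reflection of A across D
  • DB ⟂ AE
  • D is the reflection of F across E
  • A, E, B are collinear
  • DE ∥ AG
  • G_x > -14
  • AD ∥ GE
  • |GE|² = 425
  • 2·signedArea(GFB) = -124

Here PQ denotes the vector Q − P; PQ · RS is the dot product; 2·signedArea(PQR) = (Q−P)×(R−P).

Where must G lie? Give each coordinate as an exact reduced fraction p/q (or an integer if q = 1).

G = (-13, -9)

1. G_x = -13  [AD ∥ GE ∩ DE ∥ AG]
2. G_y = -9  [AD ∥ GE ∩ DE ∥ AG]
   → G = (-13, -9)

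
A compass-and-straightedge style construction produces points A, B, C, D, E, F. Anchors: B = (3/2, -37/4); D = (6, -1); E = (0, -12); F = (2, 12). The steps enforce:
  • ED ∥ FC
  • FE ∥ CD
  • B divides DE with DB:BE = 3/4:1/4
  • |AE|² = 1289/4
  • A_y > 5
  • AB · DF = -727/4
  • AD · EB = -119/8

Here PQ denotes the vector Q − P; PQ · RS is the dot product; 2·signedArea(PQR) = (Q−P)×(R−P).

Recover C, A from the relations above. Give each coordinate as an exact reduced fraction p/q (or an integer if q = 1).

A = (4, 11/2)
C = (8, 23)

1. C_x = 8  [FE ∥ CD ∩ ED ∥ FC]
2. C_y = 23  [FE ∥ CD ∩ ED ∥ FC]
   → C = (8, 23)
3. A_x = 4  [AD · EB = -119/8 ∩ AB · DF = -727/4]
4. A_y = 11/2  [AD · EB = -119/8 ∩ AB · DF = -727/4]
   → A = (4, 11/2)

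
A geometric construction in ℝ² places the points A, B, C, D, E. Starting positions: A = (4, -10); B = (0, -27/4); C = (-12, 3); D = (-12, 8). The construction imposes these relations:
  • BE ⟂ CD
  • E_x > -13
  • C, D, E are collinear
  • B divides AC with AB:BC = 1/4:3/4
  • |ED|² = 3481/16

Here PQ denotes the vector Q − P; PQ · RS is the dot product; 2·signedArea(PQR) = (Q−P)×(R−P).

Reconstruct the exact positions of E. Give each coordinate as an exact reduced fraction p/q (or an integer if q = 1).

E = (-12, -27/4)

1. E_x = -12  [C, D, E are collinear ∩ BE ⟂ CD]
2. E_y = -27/4  [C, D, E are collinear ∩ BE ⟂ CD]
   → E = (-12, -27/4)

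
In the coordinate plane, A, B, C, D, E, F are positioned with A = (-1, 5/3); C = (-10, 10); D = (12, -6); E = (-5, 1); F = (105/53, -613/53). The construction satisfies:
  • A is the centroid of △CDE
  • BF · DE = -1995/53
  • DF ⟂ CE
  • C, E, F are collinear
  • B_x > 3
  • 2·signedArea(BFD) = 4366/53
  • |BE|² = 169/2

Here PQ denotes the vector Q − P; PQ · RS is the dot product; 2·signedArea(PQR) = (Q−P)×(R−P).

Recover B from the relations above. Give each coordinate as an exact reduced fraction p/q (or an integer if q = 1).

B = (7/2, -5/2)

1. B_x = 7/2  [2·signedArea(BFD) = 4366/53 ∩ BF · DE = -1995/53]
2. B_y = -5/2  [2·signedArea(BFD) = 4366/53 ∩ BF · DE = -1995/53]
   → B = (7/2, -5/2)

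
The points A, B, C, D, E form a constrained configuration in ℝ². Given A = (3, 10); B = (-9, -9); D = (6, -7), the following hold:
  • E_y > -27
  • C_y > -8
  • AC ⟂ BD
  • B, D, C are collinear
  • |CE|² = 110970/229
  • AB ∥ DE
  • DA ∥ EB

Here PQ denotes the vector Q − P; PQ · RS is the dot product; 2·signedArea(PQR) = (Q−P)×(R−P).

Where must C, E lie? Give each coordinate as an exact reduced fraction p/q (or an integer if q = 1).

1. C_x = 1209/229  [B, D, C are collinear ∩ AC ⟂ BD]
2. C_y = -1625/229  [B, D, C are collinear ∩ AC ⟂ BD]
   → C = (1209/229, -1625/229)
3. E_x = -6  [DA ∥ EB ∩ AB ∥ DE]
4. E_y = -26  [DA ∥ EB ∩ AB ∥ DE]
   → E = (-6, -26)

C = (1209/229, -1625/229)
E = (-6, -26)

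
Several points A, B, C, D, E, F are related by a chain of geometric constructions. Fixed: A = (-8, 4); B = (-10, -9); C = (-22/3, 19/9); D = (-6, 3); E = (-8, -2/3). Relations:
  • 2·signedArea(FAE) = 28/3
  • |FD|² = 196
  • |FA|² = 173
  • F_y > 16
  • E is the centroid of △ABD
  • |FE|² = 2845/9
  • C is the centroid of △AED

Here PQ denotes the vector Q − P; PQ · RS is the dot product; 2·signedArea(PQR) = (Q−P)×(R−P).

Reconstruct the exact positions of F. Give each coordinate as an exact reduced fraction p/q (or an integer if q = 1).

1. F_x = -6  [2·signedArea(FAE) = 28/3]
2. F_y = 17  [|FE|² = 2845/9]
   → F = (-6, 17)

F = (-6, 17)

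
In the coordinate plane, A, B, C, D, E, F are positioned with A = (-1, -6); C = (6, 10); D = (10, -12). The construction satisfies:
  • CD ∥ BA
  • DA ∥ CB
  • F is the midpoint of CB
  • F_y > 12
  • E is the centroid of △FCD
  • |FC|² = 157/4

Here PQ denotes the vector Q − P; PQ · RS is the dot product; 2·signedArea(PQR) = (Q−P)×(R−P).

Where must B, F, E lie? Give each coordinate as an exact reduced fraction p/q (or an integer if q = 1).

1. B_x = -5  [CD ∥ BA ∩ DA ∥ CB]
2. B_y = 16  [CD ∥ BA ∩ DA ∥ CB]
   → B = (-5, 16)
3. F_x = 1/2  [F is the midpoint of CB]
4. F_y = 13  [F is the midpoint of CB]
   → F = (1/2, 13)
5. E_x = 11/2  [E is the centroid of △FCD]
6. E_y = 11/3  [E is the centroid of △FCD]
   → E = (11/2, 11/3)

B = (-5, 16)
E = (11/2, 11/3)
F = (1/2, 13)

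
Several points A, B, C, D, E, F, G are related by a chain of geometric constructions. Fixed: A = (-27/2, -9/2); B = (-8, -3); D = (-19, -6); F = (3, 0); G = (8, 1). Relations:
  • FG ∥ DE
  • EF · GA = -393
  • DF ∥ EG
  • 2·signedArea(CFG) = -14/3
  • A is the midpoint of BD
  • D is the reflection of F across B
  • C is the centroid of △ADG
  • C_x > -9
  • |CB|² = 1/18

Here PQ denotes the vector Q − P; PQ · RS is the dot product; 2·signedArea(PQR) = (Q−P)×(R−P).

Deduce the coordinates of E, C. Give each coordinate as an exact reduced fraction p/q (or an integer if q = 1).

1. E_x = -14  [DF ∥ EG ∩ FG ∥ DE]
2. E_y = -5  [DF ∥ EG ∩ FG ∥ DE]
   → E = (-14, -5)
3. C_x = -49/6  [C is the centroid of △ADG]
4. C_y = -19/6  [C is the centroid of △ADG]
   → C = (-49/6, -19/6)

C = (-49/6, -19/6)
E = (-14, -5)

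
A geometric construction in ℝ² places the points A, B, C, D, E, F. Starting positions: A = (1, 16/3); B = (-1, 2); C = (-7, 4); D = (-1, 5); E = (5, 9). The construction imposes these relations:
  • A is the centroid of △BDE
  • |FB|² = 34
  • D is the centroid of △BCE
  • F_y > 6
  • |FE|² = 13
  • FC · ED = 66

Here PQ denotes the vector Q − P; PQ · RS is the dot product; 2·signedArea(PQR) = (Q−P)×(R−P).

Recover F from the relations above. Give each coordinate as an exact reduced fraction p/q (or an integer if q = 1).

F = (2, 7)

1. F_x = 2  [line 6·x + 4·y + -40 = 0 ∩ |FE|² = 13]
2. F_y = 7  [line 6·x + 4·y + -40 = 0 ∩ |FE|² = 13]
   → F = (2, 7)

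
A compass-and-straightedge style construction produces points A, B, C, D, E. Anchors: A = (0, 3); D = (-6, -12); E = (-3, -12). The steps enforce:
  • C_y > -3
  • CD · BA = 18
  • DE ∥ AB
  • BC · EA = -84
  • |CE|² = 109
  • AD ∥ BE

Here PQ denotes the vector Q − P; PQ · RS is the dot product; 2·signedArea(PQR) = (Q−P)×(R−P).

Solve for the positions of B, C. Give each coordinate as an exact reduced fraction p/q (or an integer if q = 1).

B = (3, 3)
C = (0, -2)

1. B_x = 3  [AD ∥ BE ∩ DE ∥ AB]
2. B_y = 3  [AD ∥ BE ∩ DE ∥ AB]
   → B = (3, 3)
3. C_x = 0  [CD · BA = 18 ∩ BC · EA = -84]
4. C_y = -2  [CD · BA = 18 ∩ BC · EA = -84]
   → C = (0, -2)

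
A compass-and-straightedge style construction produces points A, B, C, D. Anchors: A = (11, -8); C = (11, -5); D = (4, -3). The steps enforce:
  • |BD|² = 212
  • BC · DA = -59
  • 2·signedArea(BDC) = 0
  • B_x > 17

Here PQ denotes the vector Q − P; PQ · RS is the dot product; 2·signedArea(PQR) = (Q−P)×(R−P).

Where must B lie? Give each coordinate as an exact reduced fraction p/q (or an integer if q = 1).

B = (18, -7)

1. B_x = 18  [2·signedArea(BDC) = 0 ∩ BC · DA = -59]
2. B_y = -7  [2·signedArea(BDC) = 0 ∩ BC · DA = -59]
   → B = (18, -7)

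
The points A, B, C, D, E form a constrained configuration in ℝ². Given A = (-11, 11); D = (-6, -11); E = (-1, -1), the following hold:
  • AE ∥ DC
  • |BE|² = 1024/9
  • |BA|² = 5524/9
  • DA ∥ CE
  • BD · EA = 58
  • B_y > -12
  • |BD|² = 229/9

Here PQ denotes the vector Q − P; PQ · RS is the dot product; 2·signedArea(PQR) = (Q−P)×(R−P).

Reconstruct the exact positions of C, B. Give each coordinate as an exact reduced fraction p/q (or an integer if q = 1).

1. C_x = 4  [DA ∥ CE ∩ AE ∥ DC]
2. C_y = -23  [DA ∥ CE ∩ AE ∥ DC]
   → C = (4, -23)
3. B_x = -1  [line 10·x + -12·y + -130 = 0 ∩ |BD|² = 229/9]
4. B_y = -35/3  [line 10·x + -12·y + -130 = 0 ∩ |BD|² = 229/9]
   → B = (-1, -35/3)

B = (-1, -35/3)
C = (4, -23)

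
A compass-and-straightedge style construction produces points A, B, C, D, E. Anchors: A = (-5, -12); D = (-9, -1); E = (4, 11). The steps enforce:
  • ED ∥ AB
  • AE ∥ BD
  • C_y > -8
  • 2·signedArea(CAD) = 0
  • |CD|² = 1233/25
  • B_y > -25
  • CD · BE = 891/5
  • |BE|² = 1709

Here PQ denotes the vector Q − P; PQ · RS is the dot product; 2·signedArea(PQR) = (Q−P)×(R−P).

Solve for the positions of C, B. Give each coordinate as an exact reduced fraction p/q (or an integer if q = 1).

B = (-18, -24)
C = (-33/5, -38/5)

1. B_x = -18  [AE ∥ BD ∩ ED ∥ AB]
2. B_y = -24  [AE ∥ BD ∩ ED ∥ AB]
   → B = (-18, -24)
3. C_x = -33/5  [2·signedArea(CAD) = 0 ∩ CD · BE = 891/5]
4. C_y = -38/5  [2·signedArea(CAD) = 0 ∩ CD · BE = 891/5]
   → C = (-33/5, -38/5)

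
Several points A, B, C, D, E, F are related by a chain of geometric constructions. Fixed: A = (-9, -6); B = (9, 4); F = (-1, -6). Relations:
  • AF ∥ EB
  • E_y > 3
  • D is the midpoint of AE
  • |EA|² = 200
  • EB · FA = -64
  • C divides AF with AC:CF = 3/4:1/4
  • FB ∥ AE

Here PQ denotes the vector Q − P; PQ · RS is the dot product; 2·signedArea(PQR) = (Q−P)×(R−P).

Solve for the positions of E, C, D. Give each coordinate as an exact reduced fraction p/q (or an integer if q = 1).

C = (-3, -6)
D = (-4, -1)
E = (1, 4)

1. E_x = 1  [AF ∥ EB ∩ FB ∥ AE]
2. E_y = 4  [AF ∥ EB ∩ FB ∥ AE]
   → E = (1, 4)
3. C_x = -3  [C divides AF with AC:CF = 3/4:1/4]
4. C_y = -6  [C divides AF with AC:CF = 3/4:1/4]
   → C = (-3, -6)
5. D_x = -4  [D is the midpoint of AE]
6. D_y = -1  [D is the midpoint of AE]
   → D = (-4, -1)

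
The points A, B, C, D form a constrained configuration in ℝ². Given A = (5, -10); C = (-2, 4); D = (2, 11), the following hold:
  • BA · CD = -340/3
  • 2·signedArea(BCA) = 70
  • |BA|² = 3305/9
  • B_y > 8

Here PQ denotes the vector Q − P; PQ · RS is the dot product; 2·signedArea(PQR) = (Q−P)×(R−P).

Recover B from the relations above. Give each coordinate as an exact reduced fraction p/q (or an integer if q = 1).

B = (2/3, 26/3)

1. B_x = 2/3  [BA · CD = -340/3 ∩ 2·signedArea(BCA) = 70]
2. B_y = 26/3  [BA · CD = -340/3 ∩ 2·signedArea(BCA) = 70]
   → B = (2/3, 26/3)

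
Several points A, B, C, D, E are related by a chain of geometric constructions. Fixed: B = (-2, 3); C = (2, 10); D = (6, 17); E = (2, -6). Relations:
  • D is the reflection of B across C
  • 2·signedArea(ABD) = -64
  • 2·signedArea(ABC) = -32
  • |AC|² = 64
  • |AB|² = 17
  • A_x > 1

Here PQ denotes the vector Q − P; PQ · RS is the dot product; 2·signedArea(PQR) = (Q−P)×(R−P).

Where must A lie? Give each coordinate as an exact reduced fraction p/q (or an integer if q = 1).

1. A_x = 2  [line -7·x + 4·y + 6 = 0 ∩ |AB|² = 17]
2. A_y = 2  [line -7·x + 4·y + 6 = 0 ∩ |AB|² = 17]
   → A = (2, 2)

A = (2, 2)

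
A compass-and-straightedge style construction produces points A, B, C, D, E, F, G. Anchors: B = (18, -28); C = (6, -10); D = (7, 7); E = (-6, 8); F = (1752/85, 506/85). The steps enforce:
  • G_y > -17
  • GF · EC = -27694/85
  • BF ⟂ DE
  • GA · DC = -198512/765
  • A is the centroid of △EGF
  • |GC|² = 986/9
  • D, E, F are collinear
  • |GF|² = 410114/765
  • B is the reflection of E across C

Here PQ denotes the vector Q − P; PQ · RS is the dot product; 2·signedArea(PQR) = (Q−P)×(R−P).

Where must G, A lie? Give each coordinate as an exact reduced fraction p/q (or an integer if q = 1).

1. G_x = 43/3  [line -12·x + 18·y + 466 = 0 ∩ |GC|² = 986/9]
2. G_y = -49/3  [line -12·x + 18·y + 466 = 0 ∩ |GC|² = 986/9]
   → G = (43/3, -49/3)
3. A_x = 7381/765  [A is the centroid of △EGF]
4. A_y = -607/765  [A is the centroid of △EGF]
   → A = (7381/765, -607/765)

A = (7381/765, -607/765)
G = (43/3, -49/3)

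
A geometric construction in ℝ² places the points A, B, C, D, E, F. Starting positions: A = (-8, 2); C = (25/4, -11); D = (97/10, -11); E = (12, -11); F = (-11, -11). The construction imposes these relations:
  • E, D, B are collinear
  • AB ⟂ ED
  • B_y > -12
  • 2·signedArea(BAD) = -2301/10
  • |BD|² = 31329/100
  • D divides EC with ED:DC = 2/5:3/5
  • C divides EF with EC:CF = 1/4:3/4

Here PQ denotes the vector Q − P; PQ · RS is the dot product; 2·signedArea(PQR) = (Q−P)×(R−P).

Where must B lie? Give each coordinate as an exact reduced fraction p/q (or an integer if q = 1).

1. B_x = -8  [E, D, B are collinear ∩ AB ⟂ ED]
2. B_y = -11  [E, D, B are collinear ∩ AB ⟂ ED]
   → B = (-8, -11)

B = (-8, -11)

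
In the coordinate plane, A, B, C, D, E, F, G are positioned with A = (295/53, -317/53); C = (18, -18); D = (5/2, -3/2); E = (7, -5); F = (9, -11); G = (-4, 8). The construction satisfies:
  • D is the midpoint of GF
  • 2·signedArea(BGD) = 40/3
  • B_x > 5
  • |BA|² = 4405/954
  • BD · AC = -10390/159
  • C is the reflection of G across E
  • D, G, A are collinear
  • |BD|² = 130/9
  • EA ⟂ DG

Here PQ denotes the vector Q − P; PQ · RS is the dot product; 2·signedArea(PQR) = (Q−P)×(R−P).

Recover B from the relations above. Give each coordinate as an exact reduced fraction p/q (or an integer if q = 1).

1. B_x = 11/2  [2·signedArea(BGD) = 40/3 ∩ BD · AC = -10390/159]
2. B_y = -23/6  [2·signedArea(BGD) = 40/3 ∩ BD · AC = -10390/159]
   → B = (11/2, -23/6)

B = (11/2, -23/6)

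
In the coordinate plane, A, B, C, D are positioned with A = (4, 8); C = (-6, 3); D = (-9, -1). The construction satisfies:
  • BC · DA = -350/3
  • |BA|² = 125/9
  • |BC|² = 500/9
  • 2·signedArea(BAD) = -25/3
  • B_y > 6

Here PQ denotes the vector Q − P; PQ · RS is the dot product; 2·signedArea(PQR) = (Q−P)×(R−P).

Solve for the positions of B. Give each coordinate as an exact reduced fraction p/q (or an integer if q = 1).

1. B_x = 2/3  [2·signedArea(BAD) = -25/3 ∩ BC · DA = -350/3]
2. B_y = 19/3  [2·signedArea(BAD) = -25/3 ∩ BC · DA = -350/3]
   → B = (2/3, 19/3)

B = (2/3, 19/3)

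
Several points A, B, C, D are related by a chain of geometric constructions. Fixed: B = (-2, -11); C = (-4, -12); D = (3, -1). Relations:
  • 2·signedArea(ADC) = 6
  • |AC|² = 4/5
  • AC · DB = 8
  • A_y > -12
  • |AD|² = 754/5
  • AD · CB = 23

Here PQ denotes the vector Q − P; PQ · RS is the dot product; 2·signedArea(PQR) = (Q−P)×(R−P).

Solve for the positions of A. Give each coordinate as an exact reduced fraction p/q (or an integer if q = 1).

A = (-16/5, -58/5)

1. A_x = -16/5  [AC · DB = 8 ∩ 2·signedArea(ADC) = 6]
2. A_y = -58/5  [AC · DB = 8 ∩ 2·signedArea(ADC) = 6]
   → A = (-16/5, -58/5)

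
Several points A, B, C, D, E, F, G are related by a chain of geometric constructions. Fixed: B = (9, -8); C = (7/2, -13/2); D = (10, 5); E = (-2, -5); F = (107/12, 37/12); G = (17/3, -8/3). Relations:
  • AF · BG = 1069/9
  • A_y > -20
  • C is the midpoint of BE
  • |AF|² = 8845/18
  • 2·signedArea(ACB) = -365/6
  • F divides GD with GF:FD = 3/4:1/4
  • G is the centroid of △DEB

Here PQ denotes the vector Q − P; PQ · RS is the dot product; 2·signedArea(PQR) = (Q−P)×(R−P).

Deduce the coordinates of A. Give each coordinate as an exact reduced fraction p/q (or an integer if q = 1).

A = (109/12, -229/12)

1. A_x = 109/12  [AF · BG = 1069/9 ∩ 2·signedArea(ACB) = -365/6]
2. A_y = -229/12  [AF · BG = 1069/9 ∩ 2·signedArea(ACB) = -365/6]
   → A = (109/12, -229/12)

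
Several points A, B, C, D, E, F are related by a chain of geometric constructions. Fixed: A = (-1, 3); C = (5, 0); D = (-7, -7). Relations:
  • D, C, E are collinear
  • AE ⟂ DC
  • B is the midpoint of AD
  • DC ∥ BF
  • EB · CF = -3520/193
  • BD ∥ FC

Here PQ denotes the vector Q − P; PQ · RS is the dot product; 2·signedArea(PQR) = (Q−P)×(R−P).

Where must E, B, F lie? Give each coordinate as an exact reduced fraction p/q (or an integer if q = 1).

B = (-4, -2)
E = (353/193, -357/193)
F = (8, 5)

1. E_x = 353/193  [D, C, E are collinear ∩ AE ⟂ DC]
2. E_y = -357/193  [D, C, E are collinear ∩ AE ⟂ DC]
   → E = (353/193, -357/193)
3. B_x = -4  [B is the midpoint of AD]
4. B_y = -2  [B is the midpoint of AD]
   → B = (-4, -2)
5. F_x = 8  [BD ∥ FC ∩ DC ∥ BF]
6. F_y = 5  [BD ∥ FC ∩ DC ∥ BF]
   → F = (8, 5)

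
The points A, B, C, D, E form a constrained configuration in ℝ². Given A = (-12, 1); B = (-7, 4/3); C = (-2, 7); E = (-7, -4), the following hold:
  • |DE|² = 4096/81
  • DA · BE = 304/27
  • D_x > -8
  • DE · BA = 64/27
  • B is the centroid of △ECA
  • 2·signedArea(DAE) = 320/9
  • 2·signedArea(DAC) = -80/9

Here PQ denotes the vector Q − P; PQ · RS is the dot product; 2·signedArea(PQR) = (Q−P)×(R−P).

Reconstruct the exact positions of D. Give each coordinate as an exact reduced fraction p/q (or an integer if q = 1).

1. D_x = -7  [DA · BE = 304/27 ∩ 2·signedArea(DAC) = -80/9]
2. D_y = 28/9  [DA · BE = 304/27 ∩ 2·signedArea(DAC) = -80/9]
   → D = (-7, 28/9)

D = (-7, 28/9)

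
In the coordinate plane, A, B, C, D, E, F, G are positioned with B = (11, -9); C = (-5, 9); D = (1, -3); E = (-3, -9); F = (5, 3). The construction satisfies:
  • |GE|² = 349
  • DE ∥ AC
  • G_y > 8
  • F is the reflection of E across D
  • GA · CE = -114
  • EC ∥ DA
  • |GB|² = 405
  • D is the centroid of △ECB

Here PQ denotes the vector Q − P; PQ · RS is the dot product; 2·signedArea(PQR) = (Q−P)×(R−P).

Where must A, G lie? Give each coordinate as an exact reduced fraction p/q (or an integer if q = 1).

1. A_x = -1  [DE ∥ AC ∩ EC ∥ DA]
2. A_y = 15  [DE ∥ AC ∩ EC ∥ DA]
   → A = (-1, 15)
3. G_x = 2  [line -2·x + 18·y + -158 = 0 ∩ |GE|² = 349]
4. G_y = 9  [line -2·x + 18·y + -158 = 0 ∩ |GE|² = 349]
   → G = (2, 9)

A = (-1, 15)
G = (2, 9)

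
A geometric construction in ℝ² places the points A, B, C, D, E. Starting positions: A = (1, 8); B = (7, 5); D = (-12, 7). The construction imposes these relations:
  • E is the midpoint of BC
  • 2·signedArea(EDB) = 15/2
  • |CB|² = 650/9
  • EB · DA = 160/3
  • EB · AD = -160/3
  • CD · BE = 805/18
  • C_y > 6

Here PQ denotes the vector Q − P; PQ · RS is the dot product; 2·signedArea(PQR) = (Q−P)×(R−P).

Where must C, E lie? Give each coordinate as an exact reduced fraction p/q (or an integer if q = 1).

C = (-4/3, 20/3)
E = (17/6, 35/6)

1. E_x = 17/6  [2·signedArea(EDB) = 15/2 ∩ EB · AD = -160/3]
2. E_y = 35/6  [2·signedArea(EDB) = 15/2 ∩ EB · AD = -160/3]
   → E = (17/6, 35/6)
3. C_x = -4/3  [CD · BE = 805/18 ∩ E is the midpoint of BC]
4. C_y = 20/3  [CD · BE = 805/18 ∩ E is the midpoint of BC]
   → C = (-4/3, 20/3)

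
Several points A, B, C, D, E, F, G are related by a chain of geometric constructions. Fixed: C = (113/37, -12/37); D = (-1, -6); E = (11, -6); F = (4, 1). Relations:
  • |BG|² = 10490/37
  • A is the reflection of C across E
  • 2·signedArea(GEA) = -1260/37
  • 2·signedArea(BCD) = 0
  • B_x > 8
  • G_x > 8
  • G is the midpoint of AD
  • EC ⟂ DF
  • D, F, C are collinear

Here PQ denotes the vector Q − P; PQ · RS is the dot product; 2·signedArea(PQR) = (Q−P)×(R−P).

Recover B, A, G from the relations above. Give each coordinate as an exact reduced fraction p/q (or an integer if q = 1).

1. A_x = 701/37  [A is the reflection of C across E]
2. A_y = -432/37  [A is the reflection of C across E]
   → A = (701/37, -432/37)
3. G_x = 332/37  [G is the midpoint of AD]
4. G_y = -327/37  [G is the midpoint of AD]
   → G = (332/37, -327/37)
5. B_x = 9  [line 210/37·x + -150/37·y + -690/37 = 0 ∩ |BG|² = 10490/37]
6. B_y = 8  [line 210/37·x + -150/37·y + -690/37 = 0 ∩ |BG|² = 10490/37]
   → B = (9, 8)

A = (701/37, -432/37)
B = (9, 8)
G = (332/37, -327/37)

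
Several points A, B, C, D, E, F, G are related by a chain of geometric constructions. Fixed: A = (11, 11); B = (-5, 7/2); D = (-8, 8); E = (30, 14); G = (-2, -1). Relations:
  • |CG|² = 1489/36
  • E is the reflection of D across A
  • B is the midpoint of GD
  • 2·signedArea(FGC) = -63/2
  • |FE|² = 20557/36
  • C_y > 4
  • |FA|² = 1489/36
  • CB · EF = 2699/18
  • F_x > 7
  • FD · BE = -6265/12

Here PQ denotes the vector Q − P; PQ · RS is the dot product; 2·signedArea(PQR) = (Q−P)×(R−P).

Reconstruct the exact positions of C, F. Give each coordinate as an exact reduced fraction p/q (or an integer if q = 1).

C = (4/3, 9/2)
F = (23/3, 11/2)

1. F_x = 23/3  [line -35·x + -21/2·y + 3913/12 = 0 ∩ |FE|² = 20557/36]
2. F_y = 11/2  [line -35·x + -21/2·y + 3913/12 = 0 ∩ |FE|² = 20557/36]
   → F = (23/3, 11/2)
3. C_x = 4/3  [CB · EF = 2699/18 ∩ 2·signedArea(FGC) = -63/2]
4. C_y = 9/2  [CB · EF = 2699/18 ∩ 2·signedArea(FGC) = -63/2]
   → C = (4/3, 9/2)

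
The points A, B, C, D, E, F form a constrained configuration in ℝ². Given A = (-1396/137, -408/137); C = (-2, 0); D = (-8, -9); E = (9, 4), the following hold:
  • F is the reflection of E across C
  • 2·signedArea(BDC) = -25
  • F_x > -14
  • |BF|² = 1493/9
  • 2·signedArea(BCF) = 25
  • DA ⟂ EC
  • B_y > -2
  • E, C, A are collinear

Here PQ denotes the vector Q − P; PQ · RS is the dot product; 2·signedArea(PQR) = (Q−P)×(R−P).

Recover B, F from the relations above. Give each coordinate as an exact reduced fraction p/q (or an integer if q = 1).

1. F_x = -13  [F is the reflection of E across C]
2. F_y = -4  [F is the reflection of E across C]
   → F = (-13, -4)
3. B_x = -1/3  [2·signedArea(BDC) = -25 ∩ 2·signedArea(BCF) = 25]
4. B_y = -5/3  [2·signedArea(BDC) = -25 ∩ 2·signedArea(BCF) = 25]
   → B = (-1/3, -5/3)

B = (-1/3, -5/3)
F = (-13, -4)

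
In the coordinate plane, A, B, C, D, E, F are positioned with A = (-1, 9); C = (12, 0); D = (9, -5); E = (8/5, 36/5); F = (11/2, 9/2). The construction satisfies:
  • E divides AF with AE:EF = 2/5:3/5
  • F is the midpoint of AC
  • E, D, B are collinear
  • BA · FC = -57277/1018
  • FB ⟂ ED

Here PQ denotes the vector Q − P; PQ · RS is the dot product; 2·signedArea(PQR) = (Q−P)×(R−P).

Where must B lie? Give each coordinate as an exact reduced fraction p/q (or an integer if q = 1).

B = (19577/5090, 17799/5090)

1. B_x = 19577/5090  [E, D, B are collinear ∩ FB ⟂ ED]
2. B_y = 17799/5090  [E, D, B are collinear ∩ FB ⟂ ED]
   → B = (19577/5090, 17799/5090)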